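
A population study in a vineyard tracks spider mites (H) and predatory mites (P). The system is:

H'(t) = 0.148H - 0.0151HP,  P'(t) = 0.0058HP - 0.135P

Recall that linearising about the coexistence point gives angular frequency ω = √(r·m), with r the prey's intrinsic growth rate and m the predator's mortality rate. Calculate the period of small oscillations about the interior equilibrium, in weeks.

T ≈ 44.5 weeks

Here r = 0.148 and m = 0.135, so r·m = 0.02.
ω = √0.02 = 0.141 per week, hence T = 2π/ω ≈ 44.5 weeks.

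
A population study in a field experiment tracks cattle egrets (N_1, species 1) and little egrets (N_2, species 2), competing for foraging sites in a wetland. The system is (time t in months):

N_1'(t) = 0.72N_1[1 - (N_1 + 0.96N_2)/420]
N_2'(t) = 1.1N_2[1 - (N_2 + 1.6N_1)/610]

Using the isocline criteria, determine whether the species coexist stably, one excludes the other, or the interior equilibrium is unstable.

unstable coexistence (outcome depends on initial conditions)

Compare the nullcline intercepts: K1/α12 = 420/0.96 = 438 < K2 = 610; K2/α21 = 610/1.6 = 381 < K1 = 420.
Since both are reversed, neither can invade when rare; the interior point is a saddle.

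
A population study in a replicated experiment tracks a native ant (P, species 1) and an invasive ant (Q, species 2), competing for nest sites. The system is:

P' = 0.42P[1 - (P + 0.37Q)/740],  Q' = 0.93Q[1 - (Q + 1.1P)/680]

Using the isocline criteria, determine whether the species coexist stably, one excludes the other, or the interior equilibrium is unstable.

species 1 excludes species 2

Compare the nullcline intercepts: K1/α12 = 740/0.37 = 2000 > K2 = 680; K2/α21 = 680/1.1 = 618 < K1 = 740.
Since the inequalities point opposite ways, species 1 can invade but species 2 cannot.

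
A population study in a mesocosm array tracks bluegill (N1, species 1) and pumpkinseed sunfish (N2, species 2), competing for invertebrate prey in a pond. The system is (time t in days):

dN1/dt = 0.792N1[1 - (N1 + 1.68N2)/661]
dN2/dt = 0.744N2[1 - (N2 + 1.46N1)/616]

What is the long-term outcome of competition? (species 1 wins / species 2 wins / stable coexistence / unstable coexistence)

unstable coexistence (outcome depends on initial conditions)

Compare the nullcline intercepts: K1/α12 = 661/1.68 = 393 < K2 = 616; K2/α21 = 616/1.46 = 422 < K1 = 661.
Since both are reversed, neither can invade when rare; the interior point is a saddle.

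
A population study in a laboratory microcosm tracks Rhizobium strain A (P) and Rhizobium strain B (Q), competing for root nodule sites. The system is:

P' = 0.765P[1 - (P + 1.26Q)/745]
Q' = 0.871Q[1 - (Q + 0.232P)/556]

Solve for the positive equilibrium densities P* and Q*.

P* ≈ 62.8, Q* ≈ 541

Setting both brackets to zero gives the nullclines P + 1.26Q = 745 and 0.232P + Q = 556.
Substituting Q = 556 - 0.232P into the first: P(1 - 1.26·0.232) = 745 - 1.26·556.
So P* = 44.4/0.708 = 62.8, and then Q* = 556 - 0.232·62.8 = 541.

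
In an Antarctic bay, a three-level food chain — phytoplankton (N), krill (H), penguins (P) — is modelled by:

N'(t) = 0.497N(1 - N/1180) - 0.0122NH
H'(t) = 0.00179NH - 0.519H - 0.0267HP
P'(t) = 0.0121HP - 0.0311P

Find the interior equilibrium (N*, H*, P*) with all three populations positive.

N* ≈ 1110, H* ≈ 2.57, P* ≈ 54.7

From dP/dt = 0: 0.0121H* = 0.0311, so H* = 2.57.
From dN/dt = 0: 0.497(1 - N*/1180) = 0.0122·2.57, giving N* = 1180·(1 - 0.0631) = 1110.
From dH/dt = 0: 0.00179·1110 - 0.519 = 0.0267P*, so P* = 1.46/0.0267 = 54.7.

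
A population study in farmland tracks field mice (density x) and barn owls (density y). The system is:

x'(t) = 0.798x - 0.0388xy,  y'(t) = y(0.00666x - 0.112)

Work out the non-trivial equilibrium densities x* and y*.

Set dy/dt = 0 with y > 0: 0.00666x - 0.112 = 0, so x* = 0.112/0.00666 = 16.8.
Set dx/dt = 0 with x > 0: 0.798 - 0.0388y = 0, so y* = 0.798/0.0388 = 20.6.

x* ≈ 16.8, y* ≈ 20.6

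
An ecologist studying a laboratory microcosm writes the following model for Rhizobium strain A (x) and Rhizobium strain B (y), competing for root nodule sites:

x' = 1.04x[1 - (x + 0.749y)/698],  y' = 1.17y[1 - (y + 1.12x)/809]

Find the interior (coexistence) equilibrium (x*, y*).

Setting both brackets to zero gives the nullclines x + 0.749y = 698 and 1.12x + y = 809.
Substituting y = 809 - 1.12x into the first: x(1 - 0.749·1.12) = 698 - 0.749·809.
So x* = 92.1/0.161 = 571, and then y* = 809 - 1.12·571 = 169.

x* ≈ 571, y* ≈ 169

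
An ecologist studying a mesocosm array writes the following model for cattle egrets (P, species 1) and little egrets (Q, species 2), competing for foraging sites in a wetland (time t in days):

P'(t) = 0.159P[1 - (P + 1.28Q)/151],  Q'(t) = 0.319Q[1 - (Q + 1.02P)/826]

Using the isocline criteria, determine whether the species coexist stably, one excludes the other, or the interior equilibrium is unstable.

Compare the nullcline intercepts: K1/α12 = 151/1.28 = 118 < K2 = 826; K2/α21 = 826/1.02 = 810 > K1 = 151.
Since the inequalities point opposite ways, species 2 can invade but species 1 cannot.

species 2 excludes species 1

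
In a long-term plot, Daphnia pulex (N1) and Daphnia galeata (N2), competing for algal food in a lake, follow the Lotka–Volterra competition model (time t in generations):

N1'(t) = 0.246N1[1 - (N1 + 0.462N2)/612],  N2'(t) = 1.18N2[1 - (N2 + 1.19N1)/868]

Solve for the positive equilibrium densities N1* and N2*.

N1* ≈ 469, N2* ≈ 310

Setting both brackets to zero gives the nullclines N1 + 0.462N2 = 612 and 1.19N1 + N2 = 868.
Substituting N2 = 868 - 1.19N1 into the first: N1(1 - 0.462·1.19) = 612 - 0.462·868.
So N1* = 211/0.45 = 469, and then N2* = 868 - 1.19·469 = 310.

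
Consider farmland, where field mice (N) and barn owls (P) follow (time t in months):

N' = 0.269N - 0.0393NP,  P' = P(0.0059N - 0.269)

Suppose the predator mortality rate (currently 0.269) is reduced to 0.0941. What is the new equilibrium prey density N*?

At the interior fixed point, setting dP/dt = 0 with P > 0 fixes N* = (predator death rate)/(NP coefficient) — independent of the other coefficients.
With the change, N* = 0.0941/0.0059 = 15.9; it falls from 45.6.

N* ≈ 15.9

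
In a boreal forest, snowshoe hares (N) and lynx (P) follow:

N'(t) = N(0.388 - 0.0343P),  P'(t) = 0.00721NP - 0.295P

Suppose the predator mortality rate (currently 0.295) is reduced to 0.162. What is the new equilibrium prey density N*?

At the interior fixed point, setting dP/dt = 0 with P > 0 fixes N* = (predator death rate)/(NP coefficient) — independent of the other coefficients.
With the change, N* = 0.162/0.00721 = 22.5; it falls from 40.9.

N* ≈ 22.5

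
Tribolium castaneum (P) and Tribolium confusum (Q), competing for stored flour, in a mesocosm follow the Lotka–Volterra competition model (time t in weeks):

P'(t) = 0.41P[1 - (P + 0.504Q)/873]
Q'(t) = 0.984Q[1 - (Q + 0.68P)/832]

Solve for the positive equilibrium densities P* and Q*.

Setting both brackets to zero gives the nullclines P + 0.504Q = 873 and 0.68P + Q = 832.
Substituting Q = 832 - 0.68P into the first: P(1 - 0.504·0.68) = 873 - 0.504·832.
So P* = 454/0.657 = 690, and then Q* = 832 - 0.68·690 = 363.

P* ≈ 690, Q* ≈ 363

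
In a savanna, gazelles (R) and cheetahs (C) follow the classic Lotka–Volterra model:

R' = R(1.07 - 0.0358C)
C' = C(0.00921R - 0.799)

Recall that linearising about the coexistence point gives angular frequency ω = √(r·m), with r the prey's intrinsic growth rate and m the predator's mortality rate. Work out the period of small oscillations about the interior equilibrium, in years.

T ≈ 6.8 years

Here r = 1.07 and m = 0.799, so r·m = 0.855.
ω = √0.855 = 0.925 per year, hence T = 2π/ω ≈ 6.8 years.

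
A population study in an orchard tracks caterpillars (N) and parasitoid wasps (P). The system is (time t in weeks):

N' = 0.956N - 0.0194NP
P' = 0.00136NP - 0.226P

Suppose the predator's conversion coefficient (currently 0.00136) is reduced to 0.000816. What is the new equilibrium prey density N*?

N* ≈ 277

At the interior fixed point, setting dP/dt = 0 with P > 0 fixes N* = (predator death rate)/(NP coefficient) — independent of the other coefficients.
With the change, N* = 0.226/0.000816 = 277; it rises from 166.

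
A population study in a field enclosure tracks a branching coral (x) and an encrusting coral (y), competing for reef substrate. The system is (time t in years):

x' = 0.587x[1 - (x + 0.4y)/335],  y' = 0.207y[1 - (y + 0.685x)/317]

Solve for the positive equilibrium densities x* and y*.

Setting both brackets to zero gives the nullclines x + 0.4y = 335 and 0.685x + y = 317.
Substituting y = 317 - 0.685x into the first: x(1 - 0.4·0.685) = 335 - 0.4·317.
So x* = 208/0.726 = 287, and then y* = 317 - 0.685·287 = 121.

x* ≈ 287, y* ≈ 121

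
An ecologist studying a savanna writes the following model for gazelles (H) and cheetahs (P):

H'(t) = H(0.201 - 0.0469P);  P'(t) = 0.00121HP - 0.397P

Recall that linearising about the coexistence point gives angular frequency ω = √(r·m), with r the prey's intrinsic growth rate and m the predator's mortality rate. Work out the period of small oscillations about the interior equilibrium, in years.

T ≈ 22.2 years

Here r = 0.201 and m = 0.397, so r·m = 0.0798.
ω = √0.0798 = 0.282 per year, hence T = 2π/ω ≈ 22.2 years.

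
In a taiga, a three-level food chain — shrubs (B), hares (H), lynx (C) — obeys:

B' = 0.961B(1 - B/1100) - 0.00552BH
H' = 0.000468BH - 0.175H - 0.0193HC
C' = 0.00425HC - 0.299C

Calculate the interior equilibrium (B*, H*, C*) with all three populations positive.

From dC/dt = 0: 0.00425H* = 0.299, so H* = 70.4.
From dB/dt = 0: 0.961(1 - B*/1100) = 0.00552·70.4, giving B* = 1100·(1 - 0.404) = 655.
From dH/dt = 0: 0.000468·655 - 0.175 = 0.0193C*, so C* = 0.132/0.0193 = 6.83.

B* ≈ 655, H* ≈ 70.4, C* ≈ 6.83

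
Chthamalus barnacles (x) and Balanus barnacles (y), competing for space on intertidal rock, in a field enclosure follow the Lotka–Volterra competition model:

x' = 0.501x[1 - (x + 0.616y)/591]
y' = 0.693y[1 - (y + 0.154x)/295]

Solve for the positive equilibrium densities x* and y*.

Setting both brackets to zero gives the nullclines x + 0.616y = 591 and 0.154x + y = 295.
Substituting y = 295 - 0.154x into the first: x(1 - 0.616·0.154) = 591 - 0.616·295.
So x* = 409/0.905 = 452, and then y* = 295 - 0.154·452 = 225.

x* ≈ 452, y* ≈ 225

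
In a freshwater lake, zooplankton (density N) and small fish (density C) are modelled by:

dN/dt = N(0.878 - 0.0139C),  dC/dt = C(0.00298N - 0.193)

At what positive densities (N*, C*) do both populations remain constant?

N* ≈ 64.8, C* ≈ 63.2

Set dC/dt = 0 with C > 0: 0.00298N - 0.193 = 0, so N* = 0.193/0.00298 = 64.8.
Set dN/dt = 0 with N > 0: 0.878 - 0.0139C = 0, so C* = 0.878/0.0139 = 63.2.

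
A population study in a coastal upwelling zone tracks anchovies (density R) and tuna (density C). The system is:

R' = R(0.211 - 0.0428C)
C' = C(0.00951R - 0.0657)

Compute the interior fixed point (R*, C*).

R* ≈ 6.91, C* ≈ 4.93

Set dC/dt = 0 with C > 0: 0.00951R - 0.0657 = 0, so R* = 0.0657/0.00951 = 6.91.
Set dR/dt = 0 with R > 0: 0.211 - 0.0428C = 0, so C* = 0.211/0.0428 = 4.93.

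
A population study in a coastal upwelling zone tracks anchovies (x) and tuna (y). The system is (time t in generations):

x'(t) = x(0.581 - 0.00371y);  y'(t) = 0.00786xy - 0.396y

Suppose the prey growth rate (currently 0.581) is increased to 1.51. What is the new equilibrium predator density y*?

y* ≈ 407

At the interior fixed point, setting dx/dt = 0 with x > 0 fixes y* = (prey growth rate)/(xy coefficient) — independent of the other coefficients.
With the change, y* = 1.51/0.00371 = 407; it rises from 157.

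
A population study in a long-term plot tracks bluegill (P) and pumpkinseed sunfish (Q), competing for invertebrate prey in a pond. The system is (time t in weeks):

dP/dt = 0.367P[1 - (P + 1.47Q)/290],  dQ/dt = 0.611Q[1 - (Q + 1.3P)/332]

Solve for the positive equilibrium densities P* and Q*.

Setting both brackets to zero gives the nullclines P + 1.47Q = 290 and 1.3P + Q = 332.
Substituting Q = 332 - 1.3P into the first: P(1 - 1.47·1.3) = 290 - 1.47·332.
So P* = -198/-0.911 = 217, and then Q* = 332 - 1.3·217 = 49.4.

P* ≈ 217, Q* ≈ 49.4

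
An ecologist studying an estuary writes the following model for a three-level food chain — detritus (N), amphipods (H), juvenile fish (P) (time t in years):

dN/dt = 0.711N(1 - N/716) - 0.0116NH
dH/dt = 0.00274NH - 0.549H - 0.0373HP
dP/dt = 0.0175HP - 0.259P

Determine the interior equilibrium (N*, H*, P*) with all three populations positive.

N* ≈ 543, H* ≈ 14.8, P* ≈ 25.2

From dP/dt = 0: 0.0175H* = 0.259, so H* = 14.8.
From dN/dt = 0: 0.711(1 - N*/716) = 0.0116·14.8, giving N* = 716·(1 - 0.241) = 543.
From dH/dt = 0: 0.00274·543 - 0.549 = 0.0373P*, so P* = 0.939/0.0373 = 25.2.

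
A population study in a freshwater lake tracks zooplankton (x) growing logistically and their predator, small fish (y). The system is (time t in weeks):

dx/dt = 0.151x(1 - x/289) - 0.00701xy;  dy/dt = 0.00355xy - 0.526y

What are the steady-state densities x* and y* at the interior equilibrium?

From dy/dt = 0 with y > 0: 0.00355x* = 0.526, so x* = 148.
Substitute into dx/dt = 0: 0.151(1 - 148/289) = 0.00701y*.
The bracket is 0.487, giving y* = 0.0736/0.00701 = 10.5.

x* ≈ 148, y* ≈ 10.5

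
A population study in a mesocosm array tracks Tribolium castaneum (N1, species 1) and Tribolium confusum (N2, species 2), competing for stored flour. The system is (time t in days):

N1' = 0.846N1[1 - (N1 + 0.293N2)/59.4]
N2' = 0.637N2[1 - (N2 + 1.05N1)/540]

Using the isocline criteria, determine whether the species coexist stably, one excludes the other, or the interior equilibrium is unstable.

Compare the nullcline intercepts: K1/α12 = 59.4/0.293 = 203 < K2 = 540; K2/α21 = 540/1.05 = 514 > K1 = 59.4.
Since the inequalities point opposite ways, species 2 can invade but species 1 cannot.

species 2 excludes species 1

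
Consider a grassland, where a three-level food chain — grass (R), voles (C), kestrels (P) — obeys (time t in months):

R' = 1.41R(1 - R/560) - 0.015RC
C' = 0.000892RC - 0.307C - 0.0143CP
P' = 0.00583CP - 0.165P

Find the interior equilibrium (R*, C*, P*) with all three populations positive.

R* ≈ 391, C* ≈ 28.3, P* ≈ 2.95

From dP/dt = 0: 0.00583C* = 0.165, so C* = 28.3.
From dR/dt = 0: 1.41(1 - R*/560) = 0.015·28.3, giving R* = 560·(1 - 0.301) = 391.
From dC/dt = 0: 0.000892·391 - 0.307 = 0.0143P*, so P* = 0.0421/0.0143 = 2.95.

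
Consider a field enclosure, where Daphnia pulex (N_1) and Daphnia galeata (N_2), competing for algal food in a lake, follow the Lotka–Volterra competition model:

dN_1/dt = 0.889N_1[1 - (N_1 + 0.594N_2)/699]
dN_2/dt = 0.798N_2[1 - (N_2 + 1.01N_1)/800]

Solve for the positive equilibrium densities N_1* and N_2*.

Setting both brackets to zero gives the nullclines N_1 + 0.594N_2 = 699 and 1.01N_1 + N_2 = 800.
Substituting N_2 = 800 - 1.01N_1 into the first: N_1(1 - 0.594·1.01) = 699 - 0.594·800.
So N_1* = 224/0.4 = 559, and then N_2* = 800 - 1.01·559 = 235.

N_1* ≈ 559, N_2* ≈ 235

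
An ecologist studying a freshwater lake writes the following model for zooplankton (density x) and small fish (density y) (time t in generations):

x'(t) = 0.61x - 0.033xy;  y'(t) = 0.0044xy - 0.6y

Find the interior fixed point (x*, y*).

Set dy/dt = 0 with y > 0: 0.0044x - 0.6 = 0, so x* = 0.6/0.0044 = 136.
Set dx/dt = 0 with x > 0: 0.61 - 0.033y = 0, so y* = 0.61/0.033 = 18.5.

x* ≈ 136, y* ≈ 18.5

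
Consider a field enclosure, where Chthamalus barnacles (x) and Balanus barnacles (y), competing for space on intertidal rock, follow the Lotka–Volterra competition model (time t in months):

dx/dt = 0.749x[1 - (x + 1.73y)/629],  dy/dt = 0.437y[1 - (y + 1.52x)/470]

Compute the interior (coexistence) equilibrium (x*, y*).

x* ≈ 113, y* ≈ 298

Setting both brackets to zero gives the nullclines x + 1.73y = 629 and 1.52x + y = 470.
Substituting y = 470 - 1.52x into the first: x(1 - 1.73·1.52) = 629 - 1.73·470.
So x* = -184/-1.63 = 113, and then y* = 470 - 1.52·113 = 298.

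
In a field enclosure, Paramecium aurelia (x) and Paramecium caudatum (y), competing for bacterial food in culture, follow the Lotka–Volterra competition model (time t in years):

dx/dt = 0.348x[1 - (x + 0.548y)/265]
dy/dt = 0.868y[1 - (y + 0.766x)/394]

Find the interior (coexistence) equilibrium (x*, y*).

x* ≈ 84.6, y* ≈ 329

Setting both brackets to zero gives the nullclines x + 0.548y = 265 and 0.766x + y = 394.
Substituting y = 394 - 0.766x into the first: x(1 - 0.548·0.766) = 265 - 0.548·394.
So x* = 49.1/0.58 = 84.6, and then y* = 394 - 0.766·84.6 = 329.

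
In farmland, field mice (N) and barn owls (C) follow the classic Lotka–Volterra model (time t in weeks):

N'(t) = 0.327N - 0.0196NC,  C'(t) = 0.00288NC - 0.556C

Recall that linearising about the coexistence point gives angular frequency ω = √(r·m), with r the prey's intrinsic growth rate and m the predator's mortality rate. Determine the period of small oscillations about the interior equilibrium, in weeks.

T ≈ 14.7 weeks

Here r = 0.327 and m = 0.556, so r·m = 0.182.
ω = √0.182 = 0.426 per week, hence T = 2π/ω ≈ 14.7 weeks.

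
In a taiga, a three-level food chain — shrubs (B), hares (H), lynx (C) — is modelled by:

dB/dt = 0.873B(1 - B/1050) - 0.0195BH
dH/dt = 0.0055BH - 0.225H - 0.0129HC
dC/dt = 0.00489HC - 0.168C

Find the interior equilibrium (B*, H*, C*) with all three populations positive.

From dC/dt = 0: 0.00489H* = 0.168, so H* = 34.4.
From dB/dt = 0: 0.873(1 - B*/1050) = 0.0195·34.4, giving B* = 1050·(1 - 0.767) = 244.
From dH/dt = 0: 0.0055·244 - 0.225 = 0.0129C*, so C* = 1.12/0.0129 = 86.7.

B* ≈ 244, H* ≈ 34.4, C* ≈ 86.7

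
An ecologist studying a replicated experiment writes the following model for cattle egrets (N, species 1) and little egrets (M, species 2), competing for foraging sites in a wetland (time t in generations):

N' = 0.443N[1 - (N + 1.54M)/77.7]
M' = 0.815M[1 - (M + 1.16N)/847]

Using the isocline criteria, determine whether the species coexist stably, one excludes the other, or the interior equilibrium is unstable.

species 2 excludes species 1

Compare the nullcline intercepts: K1/α12 = 77.7/1.54 = 50.5 < K2 = 847; K2/α21 = 847/1.16 = 730 > K1 = 77.7.
Since the inequalities point opposite ways, species 2 can invade but species 1 cannot.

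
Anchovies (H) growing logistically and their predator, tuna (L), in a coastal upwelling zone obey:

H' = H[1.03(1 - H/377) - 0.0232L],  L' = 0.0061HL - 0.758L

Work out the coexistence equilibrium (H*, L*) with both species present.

H* ≈ 124, L* ≈ 29.8

From dL/dt = 0 with L > 0: 0.0061H* = 0.758, so H* = 124.
Substitute into dH/dt = 0: 1.03(1 - 124/377) = 0.0232L*.
The bracket is 0.67, giving L* = 0.691/0.0232 = 29.8.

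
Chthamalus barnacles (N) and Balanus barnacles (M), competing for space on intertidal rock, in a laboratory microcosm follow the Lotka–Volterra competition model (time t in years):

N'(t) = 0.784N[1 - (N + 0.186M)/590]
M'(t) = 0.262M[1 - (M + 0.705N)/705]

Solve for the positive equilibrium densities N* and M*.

N* ≈ 528, M* ≈ 333

Setting both brackets to zero gives the nullclines N + 0.186M = 590 and 0.705N + M = 705.
Substituting M = 705 - 0.705N into the first: N(1 - 0.186·0.705) = 590 - 0.186·705.
So N* = 459/0.869 = 528, and then M* = 705 - 0.705·528 = 333.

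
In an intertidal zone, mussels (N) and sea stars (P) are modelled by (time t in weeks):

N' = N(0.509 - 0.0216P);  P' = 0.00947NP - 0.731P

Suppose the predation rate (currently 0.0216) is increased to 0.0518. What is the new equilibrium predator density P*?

P* ≈ 9.83

At the interior fixed point, setting dN/dt = 0 with N > 0 fixes P* = (prey growth rate)/(NP coefficient) — independent of the other coefficients.
With the change, P* = 0.509/0.0518 = 9.83; it falls from 23.6.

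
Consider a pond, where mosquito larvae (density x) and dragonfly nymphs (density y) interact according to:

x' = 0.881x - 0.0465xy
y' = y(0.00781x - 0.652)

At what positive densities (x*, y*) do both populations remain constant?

Set dy/dt = 0 with y > 0: 0.00781x - 0.652 = 0, so x* = 0.652/0.00781 = 83.5.
Set dx/dt = 0 with x > 0: 0.881 - 0.0465y = 0, so y* = 0.881/0.0465 = 18.9.

x* ≈ 83.5, y* ≈ 18.9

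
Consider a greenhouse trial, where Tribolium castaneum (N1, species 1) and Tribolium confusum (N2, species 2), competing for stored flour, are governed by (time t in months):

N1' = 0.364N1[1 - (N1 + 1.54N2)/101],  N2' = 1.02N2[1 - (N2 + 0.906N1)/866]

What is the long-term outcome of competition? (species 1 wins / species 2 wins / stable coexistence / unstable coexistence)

species 2 excludes species 1

Compare the nullcline intercepts: K1/α12 = 101/1.54 = 65.6 < K2 = 866; K2/α21 = 866/0.906 = 956 > K1 = 101.
Since the inequalities point opposite ways, species 2 can invade but species 1 cannot.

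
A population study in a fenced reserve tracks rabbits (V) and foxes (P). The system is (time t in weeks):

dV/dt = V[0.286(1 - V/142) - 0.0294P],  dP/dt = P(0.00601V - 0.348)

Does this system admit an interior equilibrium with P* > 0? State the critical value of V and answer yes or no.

Threshold V = 57.9; K > 57.9, so yes, the predator persists.

The predator equation gives dP/dt > 0 only when V > 0.348/0.00601 = 57.9.
Without the predator, V → K = 142. Since 142 > 57.9, the predator can invade and persist.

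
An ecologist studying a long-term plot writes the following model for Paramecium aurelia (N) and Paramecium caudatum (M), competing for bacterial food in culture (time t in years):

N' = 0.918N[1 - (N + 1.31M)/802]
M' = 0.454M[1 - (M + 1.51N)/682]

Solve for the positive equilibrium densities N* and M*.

Setting both brackets to zero gives the nullclines N + 1.31M = 802 and 1.51N + M = 682.
Substituting M = 682 - 1.51N into the first: N(1 - 1.31·1.51) = 802 - 1.31·682.
So N* = -91.4/-0.978 = 93.5, and then M* = 682 - 1.51·93.5 = 541.

N* ≈ 93.5, M* ≈ 541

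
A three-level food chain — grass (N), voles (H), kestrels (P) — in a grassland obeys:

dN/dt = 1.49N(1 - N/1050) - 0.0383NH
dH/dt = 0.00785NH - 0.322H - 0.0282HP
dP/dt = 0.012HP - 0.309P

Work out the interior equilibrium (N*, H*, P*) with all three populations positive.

From dP/dt = 0: 0.012H* = 0.309, so H* = 25.8.
From dN/dt = 0: 1.49(1 - N*/1050) = 0.0383·25.8, giving N* = 1050·(1 - 0.662) = 355.
From dH/dt = 0: 0.00785·355 - 0.322 = 0.0282P*, so P* = 2.46/0.0282 = 87.4.

N* ≈ 355, H* ≈ 25.8, P* ≈ 87.4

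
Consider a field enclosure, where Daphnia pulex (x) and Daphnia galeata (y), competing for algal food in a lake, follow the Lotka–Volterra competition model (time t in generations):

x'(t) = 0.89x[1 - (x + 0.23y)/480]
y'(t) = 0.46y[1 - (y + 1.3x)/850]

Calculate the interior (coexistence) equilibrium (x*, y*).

Setting both brackets to zero gives the nullclines x + 0.23y = 480 and 1.3x + y = 850.
Substituting y = 850 - 1.3x into the first: x(1 - 0.23·1.3) = 480 - 0.23·850.
So x* = 284/0.701 = 406, and then y* = 850 - 1.3·406 = 322.

x* ≈ 406, y* ≈ 322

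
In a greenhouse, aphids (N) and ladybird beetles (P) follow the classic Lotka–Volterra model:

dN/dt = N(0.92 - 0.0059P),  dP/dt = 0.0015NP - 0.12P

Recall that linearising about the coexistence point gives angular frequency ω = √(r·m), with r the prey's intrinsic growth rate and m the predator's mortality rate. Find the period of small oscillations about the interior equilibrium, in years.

T ≈ 18.9 years

Here r = 0.92 and m = 0.12, so r·m = 0.11.
ω = √0.11 = 0.332 per year, hence T = 2π/ω ≈ 18.9 years.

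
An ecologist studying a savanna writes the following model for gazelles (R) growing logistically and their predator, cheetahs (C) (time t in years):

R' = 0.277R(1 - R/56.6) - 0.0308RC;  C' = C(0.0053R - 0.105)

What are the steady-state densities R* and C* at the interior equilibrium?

From dC/dt = 0 with C > 0: 0.0053R* = 0.105, so R* = 19.8.
Substitute into dR/dt = 0: 0.277(1 - 19.8/56.6) = 0.0308C*.
The bracket is 0.65, giving C* = 0.18/0.0308 = 5.85.

R* ≈ 19.8, C* ≈ 5.85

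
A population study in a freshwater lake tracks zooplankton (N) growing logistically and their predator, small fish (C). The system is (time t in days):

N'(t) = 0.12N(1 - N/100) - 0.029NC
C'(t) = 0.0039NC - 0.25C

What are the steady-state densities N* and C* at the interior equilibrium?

N* ≈ 64.1, C* ≈ 1.49

From dC/dt = 0 with C > 0: 0.0039N* = 0.25, so N* = 64.1.
Substitute into dN/dt = 0: 0.12(1 - 64.1/100) = 0.029C*.
The bracket is 0.359, giving C* = 0.0431/0.029 = 1.49.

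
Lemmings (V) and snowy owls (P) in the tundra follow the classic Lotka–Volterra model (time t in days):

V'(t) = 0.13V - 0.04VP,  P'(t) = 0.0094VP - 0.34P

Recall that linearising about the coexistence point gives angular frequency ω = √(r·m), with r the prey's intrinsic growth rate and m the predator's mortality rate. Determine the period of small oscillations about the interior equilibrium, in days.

Here r = 0.13 and m = 0.34, so r·m = 0.0442.
ω = √0.0442 = 0.21 per day, hence T = 2π/ω ≈ 29.9 days.

T ≈ 29.9 days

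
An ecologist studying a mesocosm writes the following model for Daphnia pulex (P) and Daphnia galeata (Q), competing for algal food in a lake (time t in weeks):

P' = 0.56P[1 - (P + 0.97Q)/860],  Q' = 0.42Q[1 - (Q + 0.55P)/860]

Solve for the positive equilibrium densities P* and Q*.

P* ≈ 55.3, Q* ≈ 830

Setting both brackets to zero gives the nullclines P + 0.97Q = 860 and 0.55P + Q = 860.
Substituting Q = 860 - 0.55P into the first: P(1 - 0.97·0.55) = 860 - 0.97·860.
So P* = 25.8/0.467 = 55.3, and then Q* = 860 - 0.55·55.3 = 830.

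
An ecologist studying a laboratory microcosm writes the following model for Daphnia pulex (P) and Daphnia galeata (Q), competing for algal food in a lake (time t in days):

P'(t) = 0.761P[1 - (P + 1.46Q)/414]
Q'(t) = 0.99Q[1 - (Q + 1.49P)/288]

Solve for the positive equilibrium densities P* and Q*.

Setting both brackets to zero gives the nullclines P + 1.46Q = 414 and 1.49P + Q = 288.
Substituting Q = 288 - 1.49P into the first: P(1 - 1.46·1.49) = 414 - 1.46·288.
So P* = -6.48/-1.18 = 5.51, and then Q* = 288 - 1.49·5.51 = 280.

P* ≈ 5.51, Q* ≈ 280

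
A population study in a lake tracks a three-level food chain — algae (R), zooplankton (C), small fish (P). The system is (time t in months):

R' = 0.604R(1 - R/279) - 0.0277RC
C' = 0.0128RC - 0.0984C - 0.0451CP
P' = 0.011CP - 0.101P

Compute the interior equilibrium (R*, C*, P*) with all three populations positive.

From dP/dt = 0: 0.011C* = 0.101, so C* = 9.18.
From dR/dt = 0: 0.604(1 - R*/279) = 0.0277·9.18, giving R* = 279·(1 - 0.421) = 162.
From dC/dt = 0: 0.0128·162 - 0.0984 = 0.0451P*, so P* = 1.97/0.0451 = 43.7.

R* ≈ 162, C* ≈ 9.18, P* ≈ 43.7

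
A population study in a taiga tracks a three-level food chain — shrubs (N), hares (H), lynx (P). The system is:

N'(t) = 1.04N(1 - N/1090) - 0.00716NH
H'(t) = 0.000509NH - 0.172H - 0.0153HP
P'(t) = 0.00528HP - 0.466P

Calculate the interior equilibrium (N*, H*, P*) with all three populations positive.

From dP/dt = 0: 0.00528H* = 0.466, so H* = 88.3.
From dN/dt = 0: 1.04(1 - N*/1090) = 0.00716·88.3, giving N* = 1090·(1 - 0.608) = 428.
From dH/dt = 0: 0.000509·428 - 0.172 = 0.0153P*, so P* = 0.0457/0.0153 = 2.99.

N* ≈ 428, H* ≈ 88.3, P* ≈ 2.99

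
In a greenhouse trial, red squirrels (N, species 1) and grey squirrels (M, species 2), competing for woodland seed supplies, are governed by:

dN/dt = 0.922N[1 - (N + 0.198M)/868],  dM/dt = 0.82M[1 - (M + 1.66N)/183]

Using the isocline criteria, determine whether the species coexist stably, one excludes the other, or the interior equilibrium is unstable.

species 1 excludes species 2

Compare the nullcline intercepts: K1/α12 = 868/0.198 = 4380 > K2 = 183; K2/α21 = 183/1.66 = 110 < K1 = 868.
Since the inequalities point opposite ways, species 1 can invade but species 2 cannot.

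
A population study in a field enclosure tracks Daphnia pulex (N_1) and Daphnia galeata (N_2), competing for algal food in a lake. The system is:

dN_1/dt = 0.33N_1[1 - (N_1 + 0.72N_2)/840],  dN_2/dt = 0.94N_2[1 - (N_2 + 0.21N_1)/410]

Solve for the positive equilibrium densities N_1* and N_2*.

Setting both brackets to zero gives the nullclines N_1 + 0.72N_2 = 840 and 0.21N_1 + N_2 = 410.
Substituting N_2 = 410 - 0.21N_1 into the first: N_1(1 - 0.72·0.21) = 840 - 0.72·410.
So N_1* = 545/0.849 = 642, and then N_2* = 410 - 0.21·642 = 275.

N_1* ≈ 642, N_2* ≈ 275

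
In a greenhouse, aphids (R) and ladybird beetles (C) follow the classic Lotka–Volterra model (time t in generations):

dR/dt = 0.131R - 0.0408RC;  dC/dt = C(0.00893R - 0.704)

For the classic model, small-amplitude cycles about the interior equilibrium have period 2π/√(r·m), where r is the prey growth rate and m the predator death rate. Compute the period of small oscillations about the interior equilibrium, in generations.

T ≈ 20.7 generations

Here r = 0.131 and m = 0.704, so r·m = 0.0922.
ω = √0.0922 = 0.304 per generation, hence T = 2π/ω ≈ 20.7 generations.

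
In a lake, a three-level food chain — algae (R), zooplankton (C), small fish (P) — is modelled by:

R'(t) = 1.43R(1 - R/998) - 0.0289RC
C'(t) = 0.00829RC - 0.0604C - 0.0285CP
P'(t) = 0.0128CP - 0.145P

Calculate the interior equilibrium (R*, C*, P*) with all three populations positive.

From dP/dt = 0: 0.0128C* = 0.145, so C* = 11.3.
From dR/dt = 0: 1.43(1 - R*/998) = 0.0289·11.3, giving R* = 998·(1 - 0.229) = 770.
From dC/dt = 0: 0.00829·770 - 0.0604 = 0.0285P*, so P* = 6.32/0.0285 = 222.

R* ≈ 770, C* ≈ 11.3, P* ≈ 222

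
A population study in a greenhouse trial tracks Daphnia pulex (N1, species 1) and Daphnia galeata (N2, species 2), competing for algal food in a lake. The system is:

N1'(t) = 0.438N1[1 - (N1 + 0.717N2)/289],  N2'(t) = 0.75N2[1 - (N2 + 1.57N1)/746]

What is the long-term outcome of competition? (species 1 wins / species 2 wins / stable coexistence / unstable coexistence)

species 2 excludes species 1

Compare the nullcline intercepts: K1/α12 = 289/0.717 = 403 < K2 = 746; K2/α21 = 746/1.57 = 475 > K1 = 289.
Since the inequalities point opposite ways, species 2 can invade but species 1 cannot.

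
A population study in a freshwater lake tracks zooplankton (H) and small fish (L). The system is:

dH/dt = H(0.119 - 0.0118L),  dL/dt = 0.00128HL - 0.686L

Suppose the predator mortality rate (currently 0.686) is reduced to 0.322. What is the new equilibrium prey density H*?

At the interior fixed point, setting dL/dt = 0 with L > 0 fixes H* = (predator death rate)/(HL coefficient) — independent of the other coefficients.
With the change, H* = 0.322/0.00128 = 252; it falls from 536.

H* ≈ 252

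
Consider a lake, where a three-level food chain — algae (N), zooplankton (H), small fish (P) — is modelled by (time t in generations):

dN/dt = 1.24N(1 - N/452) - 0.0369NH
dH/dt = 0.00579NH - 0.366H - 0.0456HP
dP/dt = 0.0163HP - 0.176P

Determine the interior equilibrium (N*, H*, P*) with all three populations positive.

N* ≈ 307, H* ≈ 10.8, P* ≈ 30.9

From dP/dt = 0: 0.0163H* = 0.176, so H* = 10.8.
From dN/dt = 0: 1.24(1 - N*/452) = 0.0369·10.8, giving N* = 452·(1 - 0.321) = 307.
From dH/dt = 0: 0.00579·307 - 0.366 = 0.0456P*, so P* = 1.41/0.0456 = 30.9.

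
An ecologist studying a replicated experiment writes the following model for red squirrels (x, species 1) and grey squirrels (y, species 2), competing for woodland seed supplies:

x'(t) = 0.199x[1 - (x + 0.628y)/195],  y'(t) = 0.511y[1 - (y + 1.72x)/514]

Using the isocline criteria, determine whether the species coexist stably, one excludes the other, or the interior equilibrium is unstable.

Compare the nullcline intercepts: K1/α12 = 195/0.628 = 311 < K2 = 514; K2/α21 = 514/1.72 = 299 > K1 = 195.
Since the inequalities point opposite ways, species 2 can invade but species 1 cannot.

species 2 excludes species 1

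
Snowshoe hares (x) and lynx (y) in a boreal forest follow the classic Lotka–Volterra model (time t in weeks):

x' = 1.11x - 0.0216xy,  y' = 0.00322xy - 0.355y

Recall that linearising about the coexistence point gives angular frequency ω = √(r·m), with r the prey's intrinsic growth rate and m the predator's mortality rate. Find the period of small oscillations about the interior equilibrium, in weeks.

T ≈ 10 weeks

Here r = 1.11 and m = 0.355, so r·m = 0.394.
ω = √0.394 = 0.628 per week, hence T = 2π/ω ≈ 10 weeks.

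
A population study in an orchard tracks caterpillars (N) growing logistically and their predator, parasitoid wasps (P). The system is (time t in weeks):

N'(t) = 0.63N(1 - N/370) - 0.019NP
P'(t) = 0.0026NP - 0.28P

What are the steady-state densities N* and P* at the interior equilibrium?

N* ≈ 108, P* ≈ 23.5

From dP/dt = 0 with P > 0: 0.0026N* = 0.28, so N* = 108.
Substitute into dN/dt = 0: 0.63(1 - 108/370) = 0.019P*.
The bracket is 0.709, giving P* = 0.447/0.019 = 23.5.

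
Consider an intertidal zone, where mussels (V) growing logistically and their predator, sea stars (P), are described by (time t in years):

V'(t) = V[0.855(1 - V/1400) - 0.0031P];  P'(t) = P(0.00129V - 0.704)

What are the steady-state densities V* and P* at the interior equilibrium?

V* ≈ 546, P* ≈ 168

From dP/dt = 0 with P > 0: 0.00129V* = 0.704, so V* = 546.
Substitute into dV/dt = 0: 0.855(1 - 546/1400) = 0.0031P*.
The bracket is 0.61, giving P* = 0.522/0.0031 = 168.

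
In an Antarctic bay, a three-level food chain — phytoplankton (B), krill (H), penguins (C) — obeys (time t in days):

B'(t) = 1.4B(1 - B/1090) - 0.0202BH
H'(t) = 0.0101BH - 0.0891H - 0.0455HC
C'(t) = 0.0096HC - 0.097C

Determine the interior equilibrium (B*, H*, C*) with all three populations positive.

From dC/dt = 0: 0.0096H* = 0.097, so H* = 10.1.
From dB/dt = 0: 1.4(1 - B*/1090) = 0.0202·10.1, giving B* = 1090·(1 - 0.146) = 931.
From dH/dt = 0: 0.0101·931 - 0.0891 = 0.0455C*, so C* = 9.31/0.0455 = 205.

B* ≈ 931, H* ≈ 10.1, C* ≈ 205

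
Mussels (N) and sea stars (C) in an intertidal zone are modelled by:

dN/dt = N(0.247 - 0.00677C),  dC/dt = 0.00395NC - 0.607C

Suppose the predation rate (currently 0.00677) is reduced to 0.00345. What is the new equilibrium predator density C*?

At the interior fixed point, setting dN/dt = 0 with N > 0 fixes C* = (prey growth rate)/(NC coefficient) — independent of the other coefficients.
With the change, C* = 0.247/0.00345 = 71.6; it rises from 36.5.

C* ≈ 71.6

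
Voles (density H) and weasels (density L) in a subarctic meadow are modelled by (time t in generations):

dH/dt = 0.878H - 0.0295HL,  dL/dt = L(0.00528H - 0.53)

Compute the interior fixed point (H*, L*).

Set dL/dt = 0 with L > 0: 0.00528H - 0.53 = 0, so H* = 0.53/0.00528 = 100.
Set dH/dt = 0 with H > 0: 0.878 - 0.0295L = 0, so L* = 0.878/0.0295 = 29.8.

H* ≈ 100, L* ≈ 29.8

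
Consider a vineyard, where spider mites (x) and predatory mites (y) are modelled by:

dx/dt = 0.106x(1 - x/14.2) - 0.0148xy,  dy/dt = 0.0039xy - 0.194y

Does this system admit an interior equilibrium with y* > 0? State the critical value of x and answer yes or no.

Threshold x = 49.7; K < 49.7, so no, the predator goes extinct.

The predator equation gives dy/dt > 0 only when x > 0.194/0.0039 = 49.7.
Without the predator, x → K = 14.2. Since 14.2 < 49.7, the predator cannot invade.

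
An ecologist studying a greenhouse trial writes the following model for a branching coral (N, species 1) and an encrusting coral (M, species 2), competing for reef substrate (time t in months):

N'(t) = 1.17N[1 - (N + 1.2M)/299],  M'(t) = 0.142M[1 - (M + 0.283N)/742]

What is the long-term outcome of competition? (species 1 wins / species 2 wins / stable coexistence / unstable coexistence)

species 2 excludes species 1

Compare the nullcline intercepts: K1/α12 = 299/1.2 = 249 < K2 = 742; K2/α21 = 742/0.283 = 2620 > K1 = 299.
Since the inequalities point opposite ways, species 2 can invade but species 1 cannot.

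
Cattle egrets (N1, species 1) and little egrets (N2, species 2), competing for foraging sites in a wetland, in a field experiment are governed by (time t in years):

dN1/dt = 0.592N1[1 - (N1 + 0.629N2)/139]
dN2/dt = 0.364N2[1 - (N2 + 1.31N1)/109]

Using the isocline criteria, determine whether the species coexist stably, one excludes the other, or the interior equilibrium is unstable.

species 1 excludes species 2

Compare the nullcline intercepts: K1/α12 = 139/0.629 = 221 > K2 = 109; K2/α21 = 109/1.31 = 83.2 < K1 = 139.
Since the inequalities point opposite ways, species 1 can invade but species 2 cannot.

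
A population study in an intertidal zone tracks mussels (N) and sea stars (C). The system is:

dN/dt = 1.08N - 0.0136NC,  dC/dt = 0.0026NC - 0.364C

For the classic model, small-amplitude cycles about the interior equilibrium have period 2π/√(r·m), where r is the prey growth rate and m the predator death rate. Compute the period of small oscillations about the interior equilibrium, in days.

T ≈ 10 days

Here r = 1.08 and m = 0.364, so r·m = 0.393.
ω = √0.393 = 0.627 per day, hence T = 2π/ω ≈ 10 days.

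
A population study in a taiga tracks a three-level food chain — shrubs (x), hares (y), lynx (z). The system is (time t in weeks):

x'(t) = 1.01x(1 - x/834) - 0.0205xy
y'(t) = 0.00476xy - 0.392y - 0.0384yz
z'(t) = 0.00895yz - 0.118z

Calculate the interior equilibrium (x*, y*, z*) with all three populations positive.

From dz/dt = 0: 0.00895y* = 0.118, so y* = 13.2.
From dx/dt = 0: 1.01(1 - x*/834) = 0.0205·13.2, giving x* = 834·(1 - 0.268) = 611.
From dy/dt = 0: 0.00476·611 - 0.392 = 0.0384z*, so z* = 2.52/0.0384 = 65.5.

x* ≈ 611, y* ≈ 13.2, z* ≈ 65.5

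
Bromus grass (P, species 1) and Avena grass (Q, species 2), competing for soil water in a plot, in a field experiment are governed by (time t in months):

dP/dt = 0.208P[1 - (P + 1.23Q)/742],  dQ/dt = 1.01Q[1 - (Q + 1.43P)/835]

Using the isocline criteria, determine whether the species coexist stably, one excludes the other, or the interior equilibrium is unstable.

Compare the nullcline intercepts: K1/α12 = 742/1.23 = 603 < K2 = 835; K2/α21 = 835/1.43 = 584 < K1 = 742.
Since both are reversed, neither can invade when rare; the interior point is a saddle.

unstable coexistence (outcome depends on initial conditions)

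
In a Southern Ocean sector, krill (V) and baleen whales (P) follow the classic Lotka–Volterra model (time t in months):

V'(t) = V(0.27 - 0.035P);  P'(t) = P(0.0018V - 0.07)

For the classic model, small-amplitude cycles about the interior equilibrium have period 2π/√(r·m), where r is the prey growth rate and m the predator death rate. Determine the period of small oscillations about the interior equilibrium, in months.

Here r = 0.27 and m = 0.07, so r·m = 0.0189.
ω = √0.0189 = 0.137 per month, hence T = 2π/ω ≈ 45.7 months.

T ≈ 45.7 months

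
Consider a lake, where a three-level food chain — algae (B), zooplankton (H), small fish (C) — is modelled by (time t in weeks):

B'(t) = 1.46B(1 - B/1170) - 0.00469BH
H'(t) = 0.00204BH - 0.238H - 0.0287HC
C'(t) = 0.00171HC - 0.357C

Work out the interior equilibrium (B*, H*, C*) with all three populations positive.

B* ≈ 385, H* ≈ 209, C* ≈ 19.1

From dC/dt = 0: 0.00171H* = 0.357, so H* = 209.
From dB/dt = 0: 1.46(1 - B*/1170) = 0.00469·209, giving B* = 1170·(1 - 0.671) = 385.
From dH/dt = 0: 0.00204·385 - 0.238 = 0.0287C*, so C* = 0.548/0.0287 = 19.1.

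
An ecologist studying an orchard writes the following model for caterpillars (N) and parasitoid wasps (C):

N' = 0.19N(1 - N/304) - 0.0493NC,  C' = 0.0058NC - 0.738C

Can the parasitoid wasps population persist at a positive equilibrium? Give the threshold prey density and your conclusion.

The predator equation gives dC/dt > 0 only when N > 0.738/0.0058 = 127.
Without the predator, N → K = 304. Since 304 > 127, the predator can invade and persist.

Threshold N = 127; K > 127, so yes, the predator persists.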